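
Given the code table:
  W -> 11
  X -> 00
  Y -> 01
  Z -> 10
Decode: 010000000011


Decoding:
01 -> Y
00 -> X
00 -> X
00 -> X
00 -> X
11 -> W


Result: YXXXXW


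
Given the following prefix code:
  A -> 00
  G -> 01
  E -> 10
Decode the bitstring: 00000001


Decoding step by step:
Bits 00 -> A
Bits 00 -> A
Bits 00 -> A
Bits 01 -> G


Decoded message: AAAG


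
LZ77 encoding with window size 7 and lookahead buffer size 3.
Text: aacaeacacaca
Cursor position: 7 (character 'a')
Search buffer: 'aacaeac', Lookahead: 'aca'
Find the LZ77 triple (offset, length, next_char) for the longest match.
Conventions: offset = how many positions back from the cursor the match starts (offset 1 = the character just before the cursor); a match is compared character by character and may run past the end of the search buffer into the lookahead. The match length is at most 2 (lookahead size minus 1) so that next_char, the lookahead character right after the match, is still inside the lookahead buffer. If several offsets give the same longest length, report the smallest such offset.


Try each offset into the search buffer:
  offset=1 (pos 6, char 'c'): match length 0
  offset=2 (pos 5, char 'a'): match length 2
  offset=3 (pos 4, char 'e'): match length 0
  offset=4 (pos 3, char 'a'): match length 1
  offset=5 (pos 2, char 'c'): match length 0
  offset=6 (pos 1, char 'a'): match length 2
  offset=7 (pos 0, char 'a'): match length 1
Longest match has length 2, found at offsets 2, 6; take the smallest, offset 2.
next_char = character at position 7 + 2 = 9 -> 'a'

Best match: offset=2, length=2 (matching 'ac' starting at position 5)
LZ77 triple: (2, 2, 'a')


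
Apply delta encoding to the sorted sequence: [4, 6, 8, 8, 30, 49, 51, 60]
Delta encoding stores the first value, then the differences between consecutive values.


First value: 4
Deltas:
  6 - 4 = 2
  8 - 6 = 2
  8 - 8 = 0
  30 - 8 = 22
  49 - 30 = 19
  51 - 49 = 2
  60 - 51 = 9


Delta encoded: [4, 2, 2, 0, 22, 19, 2, 9]


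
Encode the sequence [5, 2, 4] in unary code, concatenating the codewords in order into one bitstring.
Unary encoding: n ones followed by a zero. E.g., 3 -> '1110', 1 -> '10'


Encode each number as n ones followed by a terminating 0:
  5 -> 111110 (6 bits)
  2 -> 110 (3 bits)
  4 -> 11110 (5 bits)
Total length = 6 + 3 + 5 = 14 bits.

Unary([5, 2, 4]) = 11111011011110 (14 bits)


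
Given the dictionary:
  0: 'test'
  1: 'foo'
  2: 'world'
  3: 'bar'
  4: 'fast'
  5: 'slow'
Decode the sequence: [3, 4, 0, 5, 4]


Look up each index in the dictionary:
  3 -> 'bar'
  4 -> 'fast'
  0 -> 'test'
  5 -> 'slow'
  4 -> 'fast'

Decoded: "bar fast test slow fast"


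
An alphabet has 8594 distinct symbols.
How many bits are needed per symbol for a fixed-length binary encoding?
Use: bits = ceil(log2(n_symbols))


log2(8594) = 13.0691
Bracket: 2^13 = 8192 < 8594 <= 2^14 = 16384
So ceil(log2(8594)) = 14

bits = ceil(log2(8594)) = ceil(13.0691) = 14 bits


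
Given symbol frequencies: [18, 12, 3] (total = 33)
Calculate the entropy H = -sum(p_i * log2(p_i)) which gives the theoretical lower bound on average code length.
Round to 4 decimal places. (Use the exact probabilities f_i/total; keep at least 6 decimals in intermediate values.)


Per-symbol terms -p_i * log2(p_i) with p_i = f_i/33:
  p = 18/33 = 0.545455: log2(p) = -0.874469, -p*log2(p) = 0.476983
  p = 12/33 = 0.363636: log2(p) = -1.459432, -p*log2(p) = 0.530702
  p = 3/33 = 0.090909: log2(p) = -3.459432, -p*log2(p) = 0.314494
H = 0.476983 + 0.530702 + 0.314494 = 1.322179

H = 1.3222 bits/symbol


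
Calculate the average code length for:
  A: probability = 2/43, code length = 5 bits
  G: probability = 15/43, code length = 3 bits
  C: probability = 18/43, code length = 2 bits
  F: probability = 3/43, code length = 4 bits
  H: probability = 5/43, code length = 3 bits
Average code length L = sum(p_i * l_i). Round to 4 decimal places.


Weighted contributions p_i * l_i:
  A: (2/43) * 5 = 10/43
  G: (15/43) * 3 = 45/43
  C: (18/43) * 2 = 36/43
  F: (3/43) * 4 = 12/43
  H: (5/43) * 3 = 15/43
Sum = (10 + 45 + 36 + 12 + 15)/43 = 118/43

L = 118/43 = 2.7442 bits/symbol


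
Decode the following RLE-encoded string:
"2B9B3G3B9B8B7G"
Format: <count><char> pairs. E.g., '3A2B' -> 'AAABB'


Expanding each <count><char> pair:
  2B -> 'BB'
  9B -> 'BBBBBBBBB'
  3G -> 'GGG'
  3B -> 'BBB'
  9B -> 'BBBBBBBBB'
  8B -> 'BBBBBBBB'
  7G -> 'GGGGGGG'

Decoded = BBBBBBBBBBBGGGBBBBBBBBBBBBBBBBBBBBGGGGGGG


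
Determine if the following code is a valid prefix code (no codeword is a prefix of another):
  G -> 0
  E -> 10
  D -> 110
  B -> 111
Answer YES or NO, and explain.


Checking each pair (does one codeword prefix another?):
  G='0' vs E='10': no prefix
  G='0' vs D='110': no prefix
  G='0' vs B='111': no prefix
  E='10' vs G='0': no prefix
  E='10' vs D='110': no prefix
  E='10' vs B='111': no prefix
  D='110' vs G='0': no prefix
  D='110' vs E='10': no prefix
  D='110' vs B='111': no prefix
  B='111' vs G='0': no prefix
  B='111' vs E='10': no prefix
  B='111' vs D='110': no prefix
No violation found over all pairs.

YES -- this is a valid prefix code. No codeword is a prefix of any other codeword.


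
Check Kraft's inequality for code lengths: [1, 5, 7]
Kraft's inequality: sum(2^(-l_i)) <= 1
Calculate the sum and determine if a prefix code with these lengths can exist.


Sum = 2^(-1) + 2^(-5) + 2^(-7)
    = 0.5 + 0.03125 + 0.0078125
    = 69/128 = 0.5390625
Since 0.5390625 <= 1, Kraft's inequality IS satisfied.
A prefix code with these lengths CAN exist.

Kraft sum = 0.5390625. Satisfied.


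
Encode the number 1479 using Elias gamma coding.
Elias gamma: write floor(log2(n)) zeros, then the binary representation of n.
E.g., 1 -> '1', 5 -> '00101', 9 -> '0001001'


num_bits = floor(log2(1479)) + 1 = 11
leading_zeros = num_bits - 1 = 10
binary(1479) = 10111000111

Elias gamma(1479) = '0000000000' + '10111000111' = 000000000010111000111 (21 bits)


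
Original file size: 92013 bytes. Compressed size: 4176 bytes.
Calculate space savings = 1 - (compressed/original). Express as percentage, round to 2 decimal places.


ratio = compressed/original = 4176/92013 = 0.045385
savings = 1 - ratio = 1 - 0.045385 = 0.954615
as a percentage: 0.954615 * 100 = 95.46%

Space savings = 1 - 4176/92013 = 95.46%


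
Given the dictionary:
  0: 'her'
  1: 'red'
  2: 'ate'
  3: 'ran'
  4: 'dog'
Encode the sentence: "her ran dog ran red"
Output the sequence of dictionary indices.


Look up each word in the dictionary:
  'her' -> 0
  'ran' -> 3
  'dog' -> 4
  'ran' -> 3
  'red' -> 1

Encoded: [0, 3, 4, 3, 1]


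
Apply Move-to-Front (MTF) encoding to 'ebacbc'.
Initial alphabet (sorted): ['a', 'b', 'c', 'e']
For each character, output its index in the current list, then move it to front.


MTF encoding:
'e': index 3 in ['a', 'b', 'c', 'e'] -> ['e', 'a', 'b', 'c']
'b': index 2 in ['e', 'a', 'b', 'c'] -> ['b', 'e', 'a', 'c']
'a': index 2 in ['b', 'e', 'a', 'c'] -> ['a', 'b', 'e', 'c']
'c': index 3 in ['a', 'b', 'e', 'c'] -> ['c', 'a', 'b', 'e']
'b': index 2 in ['c', 'a', 'b', 'e'] -> ['b', 'c', 'a', 'e']
'c': index 1 in ['b', 'c', 'a', 'e'] -> ['c', 'b', 'a', 'e']


Output: [3, 2, 2, 3, 2, 1]


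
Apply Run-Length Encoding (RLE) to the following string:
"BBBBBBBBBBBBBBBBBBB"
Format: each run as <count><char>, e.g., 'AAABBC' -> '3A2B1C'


Scanning runs left to right:
  i=0: run of 'B' x 19 -> '19B'

RLE = 19B


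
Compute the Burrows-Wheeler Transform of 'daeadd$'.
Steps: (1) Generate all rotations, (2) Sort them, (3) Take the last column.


Rotations (sorted):
  0: $daeadd -> last char: d
  1: add$dae -> last char: e
  2: aeadd$d -> last char: d
  3: d$daead -> last char: d
  4: daeadd$ -> last char: $
  5: dd$daea -> last char: a
  6: eadd$da -> last char: a


BWT = dedd$aa


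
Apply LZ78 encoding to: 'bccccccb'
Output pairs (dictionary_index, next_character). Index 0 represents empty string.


LZ78 encoding steps:
Dictionary: {0: ''}
Step 1: w='' (idx 0), next='b' -> output (0, 'b'), add 'b' as idx 1
Step 2: w='' (idx 0), next='c' -> output (0, 'c'), add 'c' as idx 2
Step 3: w='c' (idx 2), next='c' -> output (2, 'c'), add 'cc' as idx 3
Step 4: w='cc' (idx 3), next='c' -> output (3, 'c'), add 'ccc' as idx 4
Step 5: w='b' (idx 1), end of input -> output (1, '')


Encoded: [(0, 'b'), (0, 'c'), (2, 'c'), (3, 'c'), (1, '')]


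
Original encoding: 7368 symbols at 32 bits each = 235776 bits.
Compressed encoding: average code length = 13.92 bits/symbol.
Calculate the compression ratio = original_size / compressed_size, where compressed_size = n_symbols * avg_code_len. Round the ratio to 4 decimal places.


original_size = n_symbols * orig_bits = 7368 * 32 = 235776 bits
compressed_size = n_symbols * avg_code_len = 7368 * 13.92 = 102562.56 bits
ratio = original_size / compressed_size = 235776 / 102562.56 = 2.2989

Compression ratio = 2.2989


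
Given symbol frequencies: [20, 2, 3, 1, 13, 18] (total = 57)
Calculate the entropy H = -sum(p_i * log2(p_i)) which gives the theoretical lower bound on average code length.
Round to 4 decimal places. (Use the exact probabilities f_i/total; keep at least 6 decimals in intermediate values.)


Per-symbol terms -p_i * log2(p_i) with p_i = f_i/57:
  p = 20/57 = 0.350877: log2(p) = -1.510962, -p*log2(p) = 0.530162
  p = 2/57 = 0.035088: log2(p) = -4.832890, -p*log2(p) = 0.169575
  p = 3/57 = 0.052632: log2(p) = -4.247928, -p*log2(p) = 0.223575
  p = 1/57 = 0.017544: log2(p) = -5.832890, -p*log2(p) = 0.102331
  p = 13/57 = 0.228070: log2(p) = -2.132450, -p*log2(p) = 0.486348
  p = 18/57 = 0.315789: log2(p) = -1.662965, -p*log2(p) = 0.525147
H = 0.530162 + 0.169575 + 0.223575 + 0.102331 + 0.486348 + 0.525147 = 2.037138

H = 2.0371 bits/symbol


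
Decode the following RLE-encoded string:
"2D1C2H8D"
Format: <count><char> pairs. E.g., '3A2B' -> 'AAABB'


Expanding each <count><char> pair:
  2D -> 'DD'
  1C -> 'C'
  2H -> 'HH'
  8D -> 'DDDDDDDD'

Decoded = DDCHHDDDDDDDD


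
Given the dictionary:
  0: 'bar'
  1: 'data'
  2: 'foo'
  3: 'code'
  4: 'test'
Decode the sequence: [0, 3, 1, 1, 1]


Look up each index in the dictionary:
  0 -> 'bar'
  3 -> 'code'
  1 -> 'data'
  1 -> 'data'
  1 -> 'data'

Decoded: "bar code data data data"


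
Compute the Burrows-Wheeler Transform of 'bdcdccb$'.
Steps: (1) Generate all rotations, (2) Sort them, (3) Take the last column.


Rotations (sorted):
  0: $bdcdccb -> last char: b
  1: b$bdcdcc -> last char: c
  2: bdcdccb$ -> last char: $
  3: cb$bdcdc -> last char: c
  4: ccb$bdcd -> last char: d
  5: cdccb$bd -> last char: d
  6: dccb$bdc -> last char: c
  7: dcdccb$b -> last char: b


BWT = bc$cddcb


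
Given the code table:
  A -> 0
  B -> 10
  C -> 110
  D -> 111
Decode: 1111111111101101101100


Decoding:
111 -> D
111 -> D
111 -> D
110 -> C
110 -> C
110 -> C
110 -> C
0 -> A


Result: DDDCCCCA


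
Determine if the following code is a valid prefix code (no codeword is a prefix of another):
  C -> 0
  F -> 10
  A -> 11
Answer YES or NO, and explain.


Checking each pair (does one codeword prefix another?):
  C='0' vs F='10': no prefix
  C='0' vs A='11': no prefix
  F='10' vs C='0': no prefix
  F='10' vs A='11': no prefix
  A='11' vs C='0': no prefix
  A='11' vs F='10': no prefix
No violation found over all pairs.

YES -- this is a valid prefix code. No codeword is a prefix of any other codeword.


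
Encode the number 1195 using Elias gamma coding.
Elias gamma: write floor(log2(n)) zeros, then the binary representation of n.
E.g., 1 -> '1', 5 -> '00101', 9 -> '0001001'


num_bits = floor(log2(1195)) + 1 = 11
leading_zeros = num_bits - 1 = 10
binary(1195) = 10010101011

Elias gamma(1195) = '0000000000' + '10010101011' = 000000000010010101011 (21 bits)


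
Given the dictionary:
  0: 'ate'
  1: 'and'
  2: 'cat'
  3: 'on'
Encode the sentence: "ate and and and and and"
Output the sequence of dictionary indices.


Look up each word in the dictionary:
  'ate' -> 0
  'and' -> 1
  'and' -> 1
  'and' -> 1
  'and' -> 1
  'and' -> 1

Encoded: [0, 1, 1, 1, 1, 1]


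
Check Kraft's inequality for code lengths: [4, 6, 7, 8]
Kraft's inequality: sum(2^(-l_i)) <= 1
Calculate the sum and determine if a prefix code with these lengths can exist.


Sum = 2^(-4) + 2^(-6) + 2^(-7) + 2^(-8)
    = 0.0625 + 0.015625 + 0.0078125 + 0.00390625
    = 23/256 = 0.08984375
Since 0.08984375 <= 1, Kraft's inequality IS satisfied.
A prefix code with these lengths CAN exist.

Kraft sum = 0.08984375. Satisfied.


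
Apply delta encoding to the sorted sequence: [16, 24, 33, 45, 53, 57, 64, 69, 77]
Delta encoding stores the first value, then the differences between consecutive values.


First value: 16
Deltas:
  24 - 16 = 8
  33 - 24 = 9
  45 - 33 = 12
  53 - 45 = 8
  57 - 53 = 4
  64 - 57 = 7
  69 - 64 = 5
  77 - 69 = 8


Delta encoded: [16, 8, 9, 12, 8, 4, 7, 5, 8]


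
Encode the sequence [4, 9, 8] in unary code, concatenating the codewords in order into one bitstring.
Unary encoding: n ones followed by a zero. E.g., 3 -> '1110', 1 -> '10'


Encode each number as n ones followed by a terminating 0:
  4 -> 11110 (5 bits)
  9 -> 1111111110 (10 bits)
  8 -> 111111110 (9 bits)
Total length = 5 + 10 + 9 = 24 bits.

Unary([4, 9, 8]) = 111101111111110111111110 (24 bits)


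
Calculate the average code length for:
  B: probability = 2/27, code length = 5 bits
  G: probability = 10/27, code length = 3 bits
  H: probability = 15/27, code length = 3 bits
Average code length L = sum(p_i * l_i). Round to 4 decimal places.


Weighted contributions p_i * l_i:
  B: (2/27) * 5 = 10/27
  G: (10/27) * 3 = 30/27
  H: (15/27) * 3 = 45/27
Sum = (10 + 30 + 45)/27 = 85/27

L = 85/27 = 3.1481 bits/symbol


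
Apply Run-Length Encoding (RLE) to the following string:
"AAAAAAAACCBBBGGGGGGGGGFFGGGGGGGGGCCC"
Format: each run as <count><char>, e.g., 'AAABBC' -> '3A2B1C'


Scanning runs left to right:
  i=0: run of 'A' x 8 -> '8A'
  i=8: run of 'C' x 2 -> '2C'
  i=10: run of 'B' x 3 -> '3B'
  i=13: run of 'G' x 9 -> '9G'
  i=22: run of 'F' x 2 -> '2F'
  i=24: run of 'G' x 9 -> '9G'
  i=33: run of 'C' x 3 -> '3C'

RLE = 8A2C3B9G2F9G3C


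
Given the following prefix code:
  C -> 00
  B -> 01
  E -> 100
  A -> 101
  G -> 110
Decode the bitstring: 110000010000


Decoding step by step:
Bits 110 -> G
Bits 00 -> C
Bits 00 -> C
Bits 100 -> E
Bits 00 -> C


Decoded message: GCCEC


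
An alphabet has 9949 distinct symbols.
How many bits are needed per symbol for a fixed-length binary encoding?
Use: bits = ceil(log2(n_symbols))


log2(9949) = 13.2803
Bracket: 2^13 = 8192 < 9949 <= 2^14 = 16384
So ceil(log2(9949)) = 14

bits = ceil(log2(9949)) = ceil(13.2803) = 14 bits


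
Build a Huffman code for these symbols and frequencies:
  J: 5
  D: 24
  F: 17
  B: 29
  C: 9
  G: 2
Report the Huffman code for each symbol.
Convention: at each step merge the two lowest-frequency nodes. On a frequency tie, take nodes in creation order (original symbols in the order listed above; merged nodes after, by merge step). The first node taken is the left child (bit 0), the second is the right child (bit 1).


Huffman tree construction:
Step 1: Merge G(2) + J(5) = 7
Step 2: Merge (G+J)(7) + C(9) = 16
Step 3: Merge ((G+J)+C)(16) + F(17) = 33
Step 4: Merge D(24) + B(29) = 53
Step 5: Merge (((G+J)+C)+F)(33) + (D+B)(53) = 86
Read each symbol's code off the tree from the root (left child = 0, right child = 1).

Codes:
  J: 0001 (length 4)
  D: 10 (length 2)
  F: 01 (length 2)
  B: 11 (length 2)
  C: 001 (length 3)
  G: 0000 (length 4)
Average code length: 195/86 = 2.2674 bits/symbol


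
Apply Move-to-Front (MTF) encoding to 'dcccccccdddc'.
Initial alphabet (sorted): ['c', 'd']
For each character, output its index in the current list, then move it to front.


MTF encoding:
'd': index 1 in ['c', 'd'] -> ['d', 'c']
'c': index 1 in ['d', 'c'] -> ['c', 'd']
'c': index 0 in ['c', 'd'] -> ['c', 'd']
'c': index 0 in ['c', 'd'] -> ['c', 'd']
'c': index 0 in ['c', 'd'] -> ['c', 'd']
'c': index 0 in ['c', 'd'] -> ['c', 'd']
'c': index 0 in ['c', 'd'] -> ['c', 'd']
'c': index 0 in ['c', 'd'] -> ['c', 'd']
'd': index 1 in ['c', 'd'] -> ['d', 'c']
'd': index 0 in ['d', 'c'] -> ['d', 'c']
'd': index 0 in ['d', 'c'] -> ['d', 'c']
'c': index 1 in ['d', 'c'] -> ['c', 'd']


Output: [1, 1, 0, 0, 0, 0, 0, 0, 1, 0, 0, 1]


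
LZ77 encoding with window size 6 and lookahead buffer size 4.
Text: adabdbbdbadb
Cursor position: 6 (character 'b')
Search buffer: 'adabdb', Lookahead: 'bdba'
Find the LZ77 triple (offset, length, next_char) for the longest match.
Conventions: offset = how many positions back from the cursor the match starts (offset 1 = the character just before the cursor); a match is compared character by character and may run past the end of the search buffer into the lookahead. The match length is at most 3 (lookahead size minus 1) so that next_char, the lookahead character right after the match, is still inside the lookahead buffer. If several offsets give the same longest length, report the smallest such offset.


Try each offset into the search buffer:
  offset=1 (pos 5, char 'b'): match length 1
  offset=2 (pos 4, char 'd'): match length 0
  offset=3 (pos 3, char 'b'): match length 3
  offset=4 (pos 2, char 'a'): match length 0
  offset=5 (pos 1, char 'd'): match length 0
  offset=6 (pos 0, char 'a'): match length 0
Longest match has length 3 at offset 3.
next_char = character at position 6 + 3 = 9 -> 'a'

Best match: offset=3, length=3 (matching 'bdb' starting at position 3)
LZ77 triple: (3, 3, 'a')


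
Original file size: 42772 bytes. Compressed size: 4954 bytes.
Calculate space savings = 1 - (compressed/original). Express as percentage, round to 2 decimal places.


ratio = compressed/original = 4954/42772 = 0.115823
savings = 1 - ratio = 1 - 0.115823 = 0.884177
as a percentage: 0.884177 * 100 = 88.42%

Space savings = 1 - 4954/42772 = 88.42%


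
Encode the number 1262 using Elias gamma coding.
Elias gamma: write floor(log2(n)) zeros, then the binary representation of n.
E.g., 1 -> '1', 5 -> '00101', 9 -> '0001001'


num_bits = floor(log2(1262)) + 1 = 11
leading_zeros = num_bits - 1 = 10
binary(1262) = 10011101110

Elias gamma(1262) = '0000000000' + '10011101110' = 000000000010011101110 (21 bits)


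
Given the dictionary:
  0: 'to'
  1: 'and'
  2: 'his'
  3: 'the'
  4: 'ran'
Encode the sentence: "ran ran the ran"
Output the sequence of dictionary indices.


Look up each word in the dictionary:
  'ran' -> 4
  'ran' -> 4
  'the' -> 3
  'ran' -> 4

Encoded: [4, 4, 3, 4]


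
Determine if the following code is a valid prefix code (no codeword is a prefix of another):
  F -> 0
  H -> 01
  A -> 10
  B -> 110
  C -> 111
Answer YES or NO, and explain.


Checking each pair (does one codeword prefix another?):
  F='0' vs H='01': prefix -- VIOLATION

NO -- this is NOT a valid prefix code. F (0) is a prefix of H (01).


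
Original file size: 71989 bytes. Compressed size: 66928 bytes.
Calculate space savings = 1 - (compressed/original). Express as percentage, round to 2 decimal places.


ratio = compressed/original = 66928/71989 = 0.929698
savings = 1 - ratio = 1 - 0.929698 = 0.070302
as a percentage: 0.070302 * 100 = 7.03%

Space savings = 1 - 66928/71989 = 7.03%


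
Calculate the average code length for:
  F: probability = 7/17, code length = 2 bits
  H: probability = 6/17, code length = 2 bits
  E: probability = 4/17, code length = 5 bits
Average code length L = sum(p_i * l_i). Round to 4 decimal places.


Weighted contributions p_i * l_i:
  F: (7/17) * 2 = 14/17
  H: (6/17) * 2 = 12/17
  E: (4/17) * 5 = 20/17
Sum = (14 + 12 + 20)/17 = 46/17

L = 46/17 = 2.7059 bits/symbol


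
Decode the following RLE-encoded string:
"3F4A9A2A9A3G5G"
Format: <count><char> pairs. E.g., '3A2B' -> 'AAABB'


Expanding each <count><char> pair:
  3F -> 'FFF'
  4A -> 'AAAA'
  9A -> 'AAAAAAAAA'
  2A -> 'AA'
  9A -> 'AAAAAAAAA'
  3G -> 'GGG'
  5G -> 'GGGGG'

Decoded = FFFAAAAAAAAAAAAAAAAAAAAAAAAGGGGGGGG


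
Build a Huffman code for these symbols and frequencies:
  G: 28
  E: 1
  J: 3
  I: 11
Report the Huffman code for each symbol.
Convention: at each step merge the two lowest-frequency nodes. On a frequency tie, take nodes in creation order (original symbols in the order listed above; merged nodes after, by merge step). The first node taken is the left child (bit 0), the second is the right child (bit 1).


Huffman tree construction:
Step 1: Merge E(1) + J(3) = 4
Step 2: Merge (E+J)(4) + I(11) = 15
Step 3: Merge ((E+J)+I)(15) + G(28) = 43
Read each symbol's code off the tree from the root (left child = 0, right child = 1).

Codes:
  G: 1 (length 1)
  E: 000 (length 3)
  J: 001 (length 3)
  I: 01 (length 2)
Average code length: 62/43 = 1.4419 bits/symbol


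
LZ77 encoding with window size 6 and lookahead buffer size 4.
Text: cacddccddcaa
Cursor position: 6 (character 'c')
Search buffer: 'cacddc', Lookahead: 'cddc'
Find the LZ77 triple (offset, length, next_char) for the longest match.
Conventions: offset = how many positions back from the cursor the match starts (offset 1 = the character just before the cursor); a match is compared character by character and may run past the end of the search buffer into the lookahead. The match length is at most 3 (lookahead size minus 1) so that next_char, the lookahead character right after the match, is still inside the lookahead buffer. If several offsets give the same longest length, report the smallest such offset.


Try each offset into the search buffer:
  offset=1 (pos 5, char 'c'): match length 1
  offset=2 (pos 4, char 'd'): match length 0
  offset=3 (pos 3, char 'd'): match length 0
  offset=4 (pos 2, char 'c'): match length 3
  offset=5 (pos 1, char 'a'): match length 0
  offset=6 (pos 0, char 'c'): match length 1
Longest match has length 3 at offset 4.
next_char = character at position 6 + 3 = 9 -> 'c'

Best match: offset=4, length=3 (matching 'cdd' starting at position 2)
LZ77 triple: (4, 3, 'c')


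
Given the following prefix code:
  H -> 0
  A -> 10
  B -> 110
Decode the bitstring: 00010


Decoding step by step:
Bits 0 -> H
Bits 0 -> H
Bits 0 -> H
Bits 10 -> A


Decoded message: HHHA


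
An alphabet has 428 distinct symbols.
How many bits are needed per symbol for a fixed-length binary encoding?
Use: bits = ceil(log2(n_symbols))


log2(428) = 8.7415
Bracket: 2^8 = 256 < 428 <= 2^9 = 512
So ceil(log2(428)) = 9

bits = ceil(log2(428)) = ceil(8.7415) = 9 bits


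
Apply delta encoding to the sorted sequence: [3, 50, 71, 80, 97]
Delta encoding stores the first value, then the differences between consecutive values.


First value: 3
Deltas:
  50 - 3 = 47
  71 - 50 = 21
  80 - 71 = 9
  97 - 80 = 17


Delta encoded: [3, 47, 21, 9, 17]


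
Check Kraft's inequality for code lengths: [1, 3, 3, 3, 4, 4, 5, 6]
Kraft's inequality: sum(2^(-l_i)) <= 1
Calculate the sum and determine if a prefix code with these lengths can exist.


Sum = 2^(-1) + 2^(-3) + 2^(-3) + 2^(-3) + 2^(-4) + 2^(-4) + 2^(-5) + 2^(-6)
    = 0.5 + 0.125 + 0.125 + 0.125 + 0.0625 + 0.0625 + 0.03125 + 0.015625
    = 67/64 = 1.046875
Since 1.046875 > 1, Kraft's inequality is NOT satisfied.
A prefix code with these lengths CANNOT exist.

Kraft sum = 1.046875. Not satisfied.


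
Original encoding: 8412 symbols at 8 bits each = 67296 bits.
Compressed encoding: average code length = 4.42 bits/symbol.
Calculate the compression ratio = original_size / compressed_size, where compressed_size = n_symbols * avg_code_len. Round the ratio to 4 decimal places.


original_size = n_symbols * orig_bits = 8412 * 8 = 67296 bits
compressed_size = n_symbols * avg_code_len = 8412 * 4.42 = 37181.04 bits
ratio = original_size / compressed_size = 67296 / 37181.04 = 1.81

Compression ratio = 1.81


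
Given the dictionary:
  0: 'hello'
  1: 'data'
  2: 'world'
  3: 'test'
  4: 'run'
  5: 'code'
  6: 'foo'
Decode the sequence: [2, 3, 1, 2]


Look up each index in the dictionary:
  2 -> 'world'
  3 -> 'test'
  1 -> 'data'
  2 -> 'world'

Decoded: "world test data world"


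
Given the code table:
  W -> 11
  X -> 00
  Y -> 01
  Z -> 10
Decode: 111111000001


Decoding:
11 -> W
11 -> W
11 -> W
00 -> X
00 -> X
01 -> Y


Result: WWWXXY


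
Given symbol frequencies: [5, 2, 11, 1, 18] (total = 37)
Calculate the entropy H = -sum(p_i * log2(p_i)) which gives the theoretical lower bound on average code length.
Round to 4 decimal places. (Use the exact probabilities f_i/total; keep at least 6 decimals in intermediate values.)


Per-symbol terms -p_i * log2(p_i) with p_i = f_i/37:
  p = 5/37 = 0.135135: log2(p) = -2.887525, -p*log2(p) = 0.390206
  p = 2/37 = 0.054054: log2(p) = -4.209453, -p*log2(p) = 0.227538
  p = 11/37 = 0.297297: log2(p) = -1.750022, -p*log2(p) = 0.520277
  p = 1/37 = 0.027027: log2(p) = -5.209453, -p*log2(p) = 0.140796
  p = 18/37 = 0.486486: log2(p) = -1.039528, -p*log2(p) = 0.505717
H = 0.390206 + 0.227538 + 0.520277 + 0.140796 + 0.505717 = 1.784534

H = 1.7845 bits/symbol


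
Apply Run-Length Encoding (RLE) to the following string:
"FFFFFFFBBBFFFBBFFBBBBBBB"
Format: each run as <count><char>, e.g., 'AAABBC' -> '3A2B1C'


Scanning runs left to right:
  i=0: run of 'F' x 7 -> '7F'
  i=7: run of 'B' x 3 -> '3B'
  i=10: run of 'F' x 3 -> '3F'
  i=13: run of 'B' x 2 -> '2B'
  i=15: run of 'F' x 2 -> '2F'
  i=17: run of 'B' x 7 -> '7B'

RLE = 7F3B3F2B2F7B


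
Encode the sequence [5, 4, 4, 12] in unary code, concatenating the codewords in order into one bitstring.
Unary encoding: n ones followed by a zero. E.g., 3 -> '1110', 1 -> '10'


Encode each number as n ones followed by a terminating 0:
  5 -> 111110 (6 bits)
  4 -> 11110 (5 bits)
  4 -> 11110 (5 bits)
  12 -> 1111111111110 (13 bits)
Total length = 6 + 5 + 5 + 13 = 29 bits.

Unary([5, 4, 4, 12]) = 11111011110111101111111111110 (29 bits)


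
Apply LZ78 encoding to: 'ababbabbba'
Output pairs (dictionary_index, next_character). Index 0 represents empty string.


LZ78 encoding steps:
Dictionary: {0: ''}
Step 1: w='' (idx 0), next='a' -> output (0, 'a'), add 'a' as idx 1
Step 2: w='' (idx 0), next='b' -> output (0, 'b'), add 'b' as idx 2
Step 3: w='a' (idx 1), next='b' -> output (1, 'b'), add 'ab' as idx 3
Step 4: w='b' (idx 2), next='a' -> output (2, 'a'), add 'ba' as idx 4
Step 5: w='b' (idx 2), next='b' -> output (2, 'b'), add 'bb' as idx 5
Step 6: w='ba' (idx 4), end of input -> output (4, '')


Encoded: [(0, 'a'), (0, 'b'), (1, 'b'), (2, 'a'), (2, 'b'), (4, '')]


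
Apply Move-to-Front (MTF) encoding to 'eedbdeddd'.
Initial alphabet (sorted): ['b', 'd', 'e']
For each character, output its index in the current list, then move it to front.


MTF encoding:
'e': index 2 in ['b', 'd', 'e'] -> ['e', 'b', 'd']
'e': index 0 in ['e', 'b', 'd'] -> ['e', 'b', 'd']
'd': index 2 in ['e', 'b', 'd'] -> ['d', 'e', 'b']
'b': index 2 in ['d', 'e', 'b'] -> ['b', 'd', 'e']
'd': index 1 in ['b', 'd', 'e'] -> ['d', 'b', 'e']
'e': index 2 in ['d', 'b', 'e'] -> ['e', 'd', 'b']
'd': index 1 in ['e', 'd', 'b'] -> ['d', 'e', 'b']
'd': index 0 in ['d', 'e', 'b'] -> ['d', 'e', 'b']
'd': index 0 in ['d', 'e', 'b'] -> ['d', 'e', 'b']


Output: [2, 0, 2, 2, 1, 2, 1, 0, 0]


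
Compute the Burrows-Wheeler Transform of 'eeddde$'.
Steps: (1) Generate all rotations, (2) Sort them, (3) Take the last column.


Rotations (sorted):
  0: $eeddde -> last char: e
  1: ddde$ee -> last char: e
  2: dde$eed -> last char: d
  3: de$eedd -> last char: d
  4: e$eeddd -> last char: d
  5: eddde$e -> last char: e
  6: eeddde$ -> last char: $


BWT = eeddde$


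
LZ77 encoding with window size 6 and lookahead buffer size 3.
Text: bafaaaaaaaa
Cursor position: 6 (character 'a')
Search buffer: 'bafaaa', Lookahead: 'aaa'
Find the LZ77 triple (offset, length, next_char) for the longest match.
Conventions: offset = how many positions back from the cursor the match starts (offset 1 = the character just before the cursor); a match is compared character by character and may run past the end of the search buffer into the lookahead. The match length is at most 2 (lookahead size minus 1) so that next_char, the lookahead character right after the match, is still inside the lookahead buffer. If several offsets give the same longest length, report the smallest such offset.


Try each offset into the search buffer:
  offset=1 (pos 5, char 'a'): match length 2
  offset=2 (pos 4, char 'a'): match length 2
  offset=3 (pos 3, char 'a'): match length 2
  offset=4 (pos 2, char 'f'): match length 0
  offset=5 (pos 1, char 'a'): match length 1
  offset=6 (pos 0, char 'b'): match length 0
Longest match has length 2, found at offsets 1, 2, 3; take the smallest, offset 1.
next_char = character at position 6 + 2 = 8 -> 'a'

Best match: offset=1, length=2 (matching 'aa' starting at position 5)
LZ77 triple: (1, 2, 'a')


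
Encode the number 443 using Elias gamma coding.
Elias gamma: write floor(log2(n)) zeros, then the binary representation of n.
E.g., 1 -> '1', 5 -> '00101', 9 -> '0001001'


num_bits = floor(log2(443)) + 1 = 9
leading_zeros = num_bits - 1 = 8
binary(443) = 110111011

Elias gamma(443) = '00000000' + '110111011' = 00000000110111011 (17 bits)


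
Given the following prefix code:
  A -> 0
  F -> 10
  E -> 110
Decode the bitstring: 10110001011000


Decoding step by step:
Bits 10 -> F
Bits 110 -> E
Bits 0 -> A
Bits 0 -> A
Bits 10 -> F
Bits 110 -> E
Bits 0 -> A
Bits 0 -> A


Decoded message: FEAAFEAA


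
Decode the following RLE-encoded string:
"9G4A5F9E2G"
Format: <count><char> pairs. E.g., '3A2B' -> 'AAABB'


Expanding each <count><char> pair:
  9G -> 'GGGGGGGGG'
  4A -> 'AAAA'
  5F -> 'FFFFF'
  9E -> 'EEEEEEEEE'
  2G -> 'GG'

Decoded = GGGGGGGGGAAAAFFFFFEEEEEEEEEGG


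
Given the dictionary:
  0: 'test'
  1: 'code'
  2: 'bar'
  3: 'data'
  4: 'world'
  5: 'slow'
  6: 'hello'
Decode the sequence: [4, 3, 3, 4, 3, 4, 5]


Look up each index in the dictionary:
  4 -> 'world'
  3 -> 'data'
  3 -> 'data'
  4 -> 'world'
  3 -> 'data'
  4 -> 'world'
  5 -> 'slow'

Decoded: "world data data world data world slow"


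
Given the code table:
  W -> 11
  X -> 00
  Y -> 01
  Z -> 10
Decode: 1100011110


Decoding:
11 -> W
00 -> X
01 -> Y
11 -> W
10 -> Z


Result: WXYWZ


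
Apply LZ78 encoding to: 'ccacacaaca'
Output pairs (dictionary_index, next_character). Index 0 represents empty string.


LZ78 encoding steps:
Dictionary: {0: ''}
Step 1: w='' (idx 0), next='c' -> output (0, 'c'), add 'c' as idx 1
Step 2: w='c' (idx 1), next='a' -> output (1, 'a'), add 'ca' as idx 2
Step 3: w='ca' (idx 2), next='c' -> output (2, 'c'), add 'cac' as idx 3
Step 4: w='' (idx 0), next='a' -> output (0, 'a'), add 'a' as idx 4
Step 5: w='a' (idx 4), next='c' -> output (4, 'c'), add 'ac' as idx 5
Step 6: w='a' (idx 4), end of input -> output (4, '')


Encoded: [(0, 'c'), (1, 'a'), (2, 'c'), (0, 'a'), (4, 'c'), (4, '')]


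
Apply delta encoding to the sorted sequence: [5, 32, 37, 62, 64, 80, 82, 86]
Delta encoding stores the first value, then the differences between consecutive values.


First value: 5
Deltas:
  32 - 5 = 27
  37 - 32 = 5
  62 - 37 = 25
  64 - 62 = 2
  80 - 64 = 16
  82 - 80 = 2
  86 - 82 = 4


Delta encoded: [5, 27, 5, 25, 2, 16, 2, 4]


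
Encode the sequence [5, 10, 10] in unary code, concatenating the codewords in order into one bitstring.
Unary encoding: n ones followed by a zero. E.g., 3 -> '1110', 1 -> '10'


Encode each number as n ones followed by a terminating 0:
  5 -> 111110 (6 bits)
  10 -> 11111111110 (11 bits)
  10 -> 11111111110 (11 bits)
Total length = 6 + 11 + 11 = 28 bits.

Unary([5, 10, 10]) = 1111101111111111011111111110 (28 bits)


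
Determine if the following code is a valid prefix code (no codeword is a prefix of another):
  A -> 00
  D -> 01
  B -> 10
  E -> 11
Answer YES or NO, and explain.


Checking each pair (does one codeword prefix another?):
  A='00' vs D='01': no prefix
  A='00' vs B='10': no prefix
  A='00' vs E='11': no prefix
  D='01' vs A='00': no prefix
  D='01' vs B='10': no prefix
  D='01' vs E='11': no prefix
  B='10' vs A='00': no prefix
  B='10' vs D='01': no prefix
  B='10' vs E='11': no prefix
  E='11' vs A='00': no prefix
  E='11' vs D='01': no prefix
  E='11' vs B='10': no prefix
No violation found over all pairs.

YES -- this is a valid prefix code. No codeword is a prefix of any other codeword.


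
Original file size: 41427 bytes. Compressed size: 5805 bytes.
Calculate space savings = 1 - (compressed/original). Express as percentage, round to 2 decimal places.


ratio = compressed/original = 5805/41427 = 0.140126
savings = 1 - ratio = 1 - 0.140126 = 0.859874
as a percentage: 0.859874 * 100 = 85.99%

Space savings = 1 - 5805/41427 = 85.99%


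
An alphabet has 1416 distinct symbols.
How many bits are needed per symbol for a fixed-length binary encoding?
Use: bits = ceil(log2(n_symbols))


log2(1416) = 10.4676
Bracket: 2^10 = 1024 < 1416 <= 2^11 = 2048
So ceil(log2(1416)) = 11

bits = ceil(log2(1416)) = ceil(10.4676) = 11 bits


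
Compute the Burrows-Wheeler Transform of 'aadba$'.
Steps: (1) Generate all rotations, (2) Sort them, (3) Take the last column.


Rotations (sorted):
  0: $aadba -> last char: a
  1: a$aadb -> last char: b
  2: aadba$ -> last char: $
  3: adba$a -> last char: a
  4: ba$aad -> last char: d
  5: dba$aa -> last char: a


BWT = ab$ada


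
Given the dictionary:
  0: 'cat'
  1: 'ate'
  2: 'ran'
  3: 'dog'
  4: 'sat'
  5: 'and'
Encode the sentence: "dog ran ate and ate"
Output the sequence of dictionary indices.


Look up each word in the dictionary:
  'dog' -> 3
  'ran' -> 2
  'ate' -> 1
  'and' -> 5
  'ate' -> 1

Encoded: [3, 2, 1, 5, 1]


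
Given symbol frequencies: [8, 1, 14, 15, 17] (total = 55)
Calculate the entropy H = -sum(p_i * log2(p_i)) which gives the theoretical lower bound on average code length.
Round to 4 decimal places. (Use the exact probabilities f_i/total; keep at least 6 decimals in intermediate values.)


Per-symbol terms -p_i * log2(p_i) with p_i = f_i/55:
  p = 8/55 = 0.145455: log2(p) = -2.781360, -p*log2(p) = 0.404561
  p = 1/55 = 0.018182: log2(p) = -5.781360, -p*log2(p) = 0.105116
  p = 14/55 = 0.254545: log2(p) = -1.974005, -p*log2(p) = 0.502474
  p = 15/55 = 0.272727: log2(p) = -1.874469, -p*log2(p) = 0.511219
  p = 17/55 = 0.309091: log2(p) = -1.693897, -p*log2(p) = 0.523568
H = 0.404561 + 0.105116 + 0.502474 + 0.511219 + 0.523568 = 2.046938

H = 2.0469 bits/symbol


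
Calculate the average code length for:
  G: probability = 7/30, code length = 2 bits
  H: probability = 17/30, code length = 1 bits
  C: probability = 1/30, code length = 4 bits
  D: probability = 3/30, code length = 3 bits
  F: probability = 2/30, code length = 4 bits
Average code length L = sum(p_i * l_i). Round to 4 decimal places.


Weighted contributions p_i * l_i:
  G: (7/30) * 2 = 14/30
  H: (17/30) * 1 = 17/30
  C: (1/30) * 4 = 4/30
  D: (3/30) * 3 = 9/30
  F: (2/30) * 4 = 8/30
Sum = (14 + 17 + 4 + 9 + 8)/30 = 52/30

L = 52/30 = 1.7333 bits/symbol


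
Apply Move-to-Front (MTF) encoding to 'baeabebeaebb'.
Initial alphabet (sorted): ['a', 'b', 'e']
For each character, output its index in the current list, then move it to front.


MTF encoding:
'b': index 1 in ['a', 'b', 'e'] -> ['b', 'a', 'e']
'a': index 1 in ['b', 'a', 'e'] -> ['a', 'b', 'e']
'e': index 2 in ['a', 'b', 'e'] -> ['e', 'a', 'b']
'a': index 1 in ['e', 'a', 'b'] -> ['a', 'e', 'b']
'b': index 2 in ['a', 'e', 'b'] -> ['b', 'a', 'e']
'e': index 2 in ['b', 'a', 'e'] -> ['e', 'b', 'a']
'b': index 1 in ['e', 'b', 'a'] -> ['b', 'e', 'a']
'e': index 1 in ['b', 'e', 'a'] -> ['e', 'b', 'a']
'a': index 2 in ['e', 'b', 'a'] -> ['a', 'e', 'b']
'e': index 1 in ['a', 'e', 'b'] -> ['e', 'a', 'b']
'b': index 2 in ['e', 'a', 'b'] -> ['b', 'e', 'a']
'b': index 0 in ['b', 'e', 'a'] -> ['b', 'e', 'a']


Output: [1, 1, 2, 1, 2, 2, 1, 1, 2, 1, 2, 0]


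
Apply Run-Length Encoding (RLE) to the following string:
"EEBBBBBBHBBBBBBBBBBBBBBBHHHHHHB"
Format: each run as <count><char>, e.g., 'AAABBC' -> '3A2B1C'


Scanning runs left to right:
  i=0: run of 'E' x 2 -> '2E'
  i=2: run of 'B' x 6 -> '6B'
  i=8: run of 'H' x 1 -> '1H'
  i=9: run of 'B' x 15 -> '15B'
  i=24: run of 'H' x 6 -> '6H'
  i=30: run of 'B' x 1 -> '1B'

RLE = 2E6B1H15B6H1B


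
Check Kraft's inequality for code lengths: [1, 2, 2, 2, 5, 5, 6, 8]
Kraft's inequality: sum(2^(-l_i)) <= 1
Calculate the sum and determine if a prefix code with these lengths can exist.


Sum = 2^(-1) + 2^(-2) + 2^(-2) + 2^(-2) + 2^(-5) + 2^(-5) + 2^(-6) + 2^(-8)
    = 0.5 + 0.25 + 0.25 + 0.25 + 0.03125 + 0.03125 + 0.015625 + 0.00390625
    = 341/256 = 1.33203125
Since 1.33203125 > 1, Kraft's inequality is NOT satisfied.
A prefix code with these lengths CANNOT exist.

Kraft sum = 1.33203125. Not satisfied.


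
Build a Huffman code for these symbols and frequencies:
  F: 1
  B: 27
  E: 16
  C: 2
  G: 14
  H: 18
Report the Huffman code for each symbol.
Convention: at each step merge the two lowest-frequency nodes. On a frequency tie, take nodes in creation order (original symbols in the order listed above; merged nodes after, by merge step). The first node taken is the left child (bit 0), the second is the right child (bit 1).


Huffman tree construction:
Step 1: Merge F(1) + C(2) = 3
Step 2: Merge (F+C)(3) + G(14) = 17
Step 3: Merge E(16) + ((F+C)+G)(17) = 33
Step 4: Merge H(18) + B(27) = 45
Step 5: Merge (E+((F+C)+G))(33) + (H+B)(45) = 78
Read each symbol's code off the tree from the root (left child = 0, right child = 1).

Codes:
  F: 0100 (length 4)
  B: 11 (length 2)
  E: 00 (length 2)
  C: 0101 (length 4)
  G: 011 (length 3)
  H: 10 (length 2)
Average code length: 176/78 = 2.2564 bits/symbol


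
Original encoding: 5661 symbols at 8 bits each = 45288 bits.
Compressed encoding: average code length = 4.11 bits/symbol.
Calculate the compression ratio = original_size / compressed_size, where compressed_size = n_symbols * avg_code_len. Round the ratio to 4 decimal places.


original_size = n_symbols * orig_bits = 5661 * 8 = 45288 bits
compressed_size = n_symbols * avg_code_len = 5661 * 4.11 = 23266.71 bits
ratio = original_size / compressed_size = 45288 / 23266.71 = 1.9465

Compression ratio = 1.9465


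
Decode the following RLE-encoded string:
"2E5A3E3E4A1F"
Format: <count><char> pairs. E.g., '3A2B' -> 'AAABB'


Expanding each <count><char> pair:
  2E -> 'EE'
  5A -> 'AAAAA'
  3E -> 'EEE'
  3E -> 'EEE'
  4A -> 'AAAA'
  1F -> 'F'

Decoded = EEAAAAAEEEEEEAAAAF


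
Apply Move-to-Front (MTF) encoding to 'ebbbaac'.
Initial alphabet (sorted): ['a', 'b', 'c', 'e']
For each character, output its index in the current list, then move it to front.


MTF encoding:
'e': index 3 in ['a', 'b', 'c', 'e'] -> ['e', 'a', 'b', 'c']
'b': index 2 in ['e', 'a', 'b', 'c'] -> ['b', 'e', 'a', 'c']
'b': index 0 in ['b', 'e', 'a', 'c'] -> ['b', 'e', 'a', 'c']
'b': index 0 in ['b', 'e', 'a', 'c'] -> ['b', 'e', 'a', 'c']
'a': index 2 in ['b', 'e', 'a', 'c'] -> ['a', 'b', 'e', 'c']
'a': index 0 in ['a', 'b', 'e', 'c'] -> ['a', 'b', 'e', 'c']
'c': index 3 in ['a', 'b', 'e', 'c'] -> ['c', 'a', 'b', 'e']


Output: [3, 2, 0, 0, 2, 0, 3]


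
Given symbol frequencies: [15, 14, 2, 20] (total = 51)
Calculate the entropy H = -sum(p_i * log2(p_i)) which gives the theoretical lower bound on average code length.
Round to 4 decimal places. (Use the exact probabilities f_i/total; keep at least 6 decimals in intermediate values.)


Per-symbol terms -p_i * log2(p_i) with p_i = f_i/51:
  p = 15/51 = 0.294118: log2(p) = -1.765535, -p*log2(p) = 0.519275
  p = 14/51 = 0.274510: log2(p) = -1.865070, -p*log2(p) = 0.511980
  p = 2/51 = 0.039216: log2(p) = -4.672425, -p*log2(p) = 0.183232
  p = 20/51 = 0.392157: log2(p) = -1.350497, -p*log2(p) = 0.529607
H = 0.519275 + 0.511980 + 0.183232 + 0.529607 = 1.744094

H = 1.7441 bits/symbol


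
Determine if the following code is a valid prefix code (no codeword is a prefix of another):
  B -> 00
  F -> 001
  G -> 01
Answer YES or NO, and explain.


Checking each pair (does one codeword prefix another?):
  B='00' vs F='001': prefix -- VIOLATION

NO -- this is NOT a valid prefix code. B (00) is a prefix of F (001).
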